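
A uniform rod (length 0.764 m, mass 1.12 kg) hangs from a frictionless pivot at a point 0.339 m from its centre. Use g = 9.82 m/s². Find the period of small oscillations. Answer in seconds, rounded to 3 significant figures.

1.39 s

For a physical pendulum T = 2π√(I/(mgd)), with d = 0.3390 m from pivot to centre of mass.
I_cm = mL²/12 = 1.12 × 0.764²/12 = 0.05448 kg·m²; I = I_cm + md² = 0.05448 + 1.12 × 0.3390² = 0.1832 kg·m².
T = 2π√(0.1832/(1.12 × 9.82 × 0.3390)) = 1.39 s.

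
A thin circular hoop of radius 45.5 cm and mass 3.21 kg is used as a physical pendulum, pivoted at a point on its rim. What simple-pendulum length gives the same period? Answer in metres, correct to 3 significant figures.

The equivalent simple-pendulum length is L_eq = I/(md), where I is about the pivot and d = 0.4550 m.
I_cm = mR² = 0.6646 kg·m², so I = I_cm + md² = 0.6646 + 0.6646 = 1.329 kg·m².
L_eq = 1.329/(3.21 × 0.4550) = 0.910 m.

0.910 m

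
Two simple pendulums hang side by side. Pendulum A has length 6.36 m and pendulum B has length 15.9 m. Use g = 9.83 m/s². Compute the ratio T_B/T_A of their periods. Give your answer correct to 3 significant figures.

T ∝ √L, so T_B/T_A = √(L_B/L_A) = √(15.9/6.36) = 1.58.

1.58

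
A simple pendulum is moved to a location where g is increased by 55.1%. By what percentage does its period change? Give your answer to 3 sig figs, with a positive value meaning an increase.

-19.7%

T ∝ 1/√g, so T'/T = 1/√(1.551) = 0.8030.
Percentage change in T = (0.8030 − 1) × 100% = -19.7%.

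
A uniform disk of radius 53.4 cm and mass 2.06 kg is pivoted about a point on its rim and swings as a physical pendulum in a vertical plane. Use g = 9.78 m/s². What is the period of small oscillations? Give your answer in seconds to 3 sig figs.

1.80 s

I_cm = ½mr² = 0.2937 kg·m². The pivot is at distance d = 0.534 m from the centre of mass.
By the parallel-axis theorem, I = I_cm + md² = 0.2937 + 0.5874 = 0.8811 kg·m².
T = 2π√(I/(mgd)) = 2π√(0.8811/(2.06 × 9.78 × 0.534)) = 1.80 s.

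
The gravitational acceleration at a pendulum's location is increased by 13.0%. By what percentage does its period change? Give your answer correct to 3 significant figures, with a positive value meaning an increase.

T ∝ 1/√g, so T'/T = 1/√(1.130) = 0.9407.
Percentage change in T = (0.9407 − 1) × 100% = -5.93%.

-5.93%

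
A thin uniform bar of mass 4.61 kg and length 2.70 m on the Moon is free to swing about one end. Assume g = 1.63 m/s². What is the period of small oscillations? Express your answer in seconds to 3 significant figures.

6.60 s

For a physical pendulum T = 2π√(I/(mgd)), with d = 1.350 m from pivot to centre of mass.
I_cm = mL²/12 = 4.61 × 2.70²/12 = 2.801 kg·m²; I = I_cm + md² = 2.801 + 4.61 × 1.350² = 11.20 kg·m².
T = 2π√(11.20/(4.61 × 1.63 × 1.350)) = 6.60 s.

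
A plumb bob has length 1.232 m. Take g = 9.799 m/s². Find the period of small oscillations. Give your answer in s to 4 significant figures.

2.228 s

T = 2π√(L/g) = 2π√(1.232/9.799) = 2π × 0.35458 = 2.228 s.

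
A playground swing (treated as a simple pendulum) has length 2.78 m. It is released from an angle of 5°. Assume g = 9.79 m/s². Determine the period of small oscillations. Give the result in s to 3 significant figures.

3.35 s

T = 2π√(L/g) = 2π√(2.78/9.79) = 2π × 0.5329 = 3.35 s.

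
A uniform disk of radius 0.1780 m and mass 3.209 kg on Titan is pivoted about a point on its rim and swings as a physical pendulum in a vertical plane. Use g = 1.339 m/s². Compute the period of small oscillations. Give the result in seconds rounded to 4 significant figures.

I_cm = ½mr² = 0.050837 kg·m². The pivot is at distance d = 0.1780 m from the centre of mass.
By the parallel-axis theorem, I = I_cm + md² = 0.050837 + 0.10167 = 0.15251 kg·m².
T = 2π√(I/(mgd)) = 2π√(0.15251/(3.209 × 1.339 × 0.1780)) = 2.806 s.

2.806 s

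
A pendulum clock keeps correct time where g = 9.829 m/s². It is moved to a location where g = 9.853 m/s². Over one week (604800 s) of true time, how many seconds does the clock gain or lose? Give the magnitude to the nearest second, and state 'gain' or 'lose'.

gain 738 s

The clock's period scales as T ∝ 1/√g, so T'/T = √(9.829/9.853) = 0.998781.
In 604800 s of true time the clock registers 604800/0.998781 = 605537.9 s, so it gains 738 s.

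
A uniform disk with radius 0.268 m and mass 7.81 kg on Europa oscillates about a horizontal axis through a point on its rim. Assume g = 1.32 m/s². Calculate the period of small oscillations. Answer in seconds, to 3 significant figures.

3.47 s

I_cm = ½mr² = 0.2805 kg·m². The pivot is at distance d = 0.268 m from the centre of mass.
By the parallel-axis theorem, I = I_cm + md² = 0.2805 + 0.5609 = 0.8414 kg·m².
T = 2π√(I/(mgd)) = 2π√(0.8414/(7.81 × 1.32 × 0.268)) = 3.47 s.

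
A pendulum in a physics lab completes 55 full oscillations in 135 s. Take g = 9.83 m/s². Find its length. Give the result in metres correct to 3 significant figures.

1.50 m

T = 135/55 = 2.455 s.
From T = 2π√(L/g), L = gT²/(4π²) = 9.83 × 2.455²/(4π²) = 1.50 m.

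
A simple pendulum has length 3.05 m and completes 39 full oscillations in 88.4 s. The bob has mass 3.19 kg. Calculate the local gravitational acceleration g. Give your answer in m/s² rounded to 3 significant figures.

23.4 m/s²

T = 88.4/39 = 2.267 s.
From T = 2π√(L/g), g = 4π²L/T² = 4π² × 3.05/2.267² = 23.4 m/s².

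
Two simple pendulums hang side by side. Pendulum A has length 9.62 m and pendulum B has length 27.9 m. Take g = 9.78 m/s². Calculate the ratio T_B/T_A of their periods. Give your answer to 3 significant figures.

T ∝ √L, so T_B/T_A = √(L_B/L_A) = √(27.9/9.62) = 1.70.

1.70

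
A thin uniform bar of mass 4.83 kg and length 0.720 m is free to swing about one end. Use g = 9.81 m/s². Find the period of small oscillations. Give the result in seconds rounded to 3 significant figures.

For a physical pendulum T = 2π√(I/(mgd)), with d = 0.3600 m from pivot to centre of mass.
I_cm = mL²/12 = 4.83 × 0.720²/12 = 0.2087 kg·m²; I = I_cm + md² = 0.2087 + 4.83 × 0.3600² = 0.8346 kg·m².
T = 2π√(0.8346/(4.83 × 9.81 × 0.3600)) = 1.39 s.

1.39 s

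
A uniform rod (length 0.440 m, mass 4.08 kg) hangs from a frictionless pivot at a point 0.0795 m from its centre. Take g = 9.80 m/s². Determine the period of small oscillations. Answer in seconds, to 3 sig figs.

For a physical pendulum T = 2π√(I/(mgd)), with d = 0.07950 m from pivot to centre of mass.
I_cm = mL²/12 = 4.08 × 0.440²/12 = 0.06582 kg·m²; I = I_cm + md² = 0.06582 + 4.08 × 0.07950² = 0.09161 kg·m².
T = 2π√(0.09161/(4.08 × 9.80 × 0.07950)) = 1.07 s.

1.07 s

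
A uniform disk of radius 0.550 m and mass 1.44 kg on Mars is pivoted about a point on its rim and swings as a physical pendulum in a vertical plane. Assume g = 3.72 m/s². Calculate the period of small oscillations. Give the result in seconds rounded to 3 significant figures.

I_cm = ½mr² = 0.2178 kg·m². The pivot is at distance d = 0.550 m from the centre of mass.
By the parallel-axis theorem, I = I_cm + md² = 0.2178 + 0.4356 = 0.6534 kg·m².
T = 2π√(I/(mgd)) = 2π√(0.6534/(1.44 × 3.72 × 0.550)) = 2.96 s.

2.96 s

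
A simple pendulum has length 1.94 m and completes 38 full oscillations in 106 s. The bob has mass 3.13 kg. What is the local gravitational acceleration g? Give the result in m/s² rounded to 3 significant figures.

T = 106/38 = 2.789 s.
From T = 2π√(L/g), g = 4π²L/T² = 4π² × 1.94/2.789² = 9.84 m/s².

9.84 m/s²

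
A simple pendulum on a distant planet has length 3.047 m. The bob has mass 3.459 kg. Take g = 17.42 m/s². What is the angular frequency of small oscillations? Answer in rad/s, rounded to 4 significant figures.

ω = √(g/L) = √(17.42/3.047) = 2.391 rad/s.

2.391 rad/s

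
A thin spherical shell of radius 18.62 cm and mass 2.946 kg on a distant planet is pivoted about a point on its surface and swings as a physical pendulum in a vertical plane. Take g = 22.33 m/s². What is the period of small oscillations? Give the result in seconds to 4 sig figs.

0.7407 s

I_cm = (2/3)mr² = 0.068093 kg·m². The pivot is at distance d = 0.1862 m from the centre of mass.
By the parallel-axis theorem, I = I_cm + md² = 0.068093 + 0.10214 = 0.17023 kg·m².
T = 2π√(I/(mgd)) = 2π√(0.17023/(2.946 × 22.33 × 0.1862)) = 0.7407 s.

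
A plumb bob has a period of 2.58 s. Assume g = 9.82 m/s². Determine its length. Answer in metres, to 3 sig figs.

From T = 2π√(L/g), L = gT²/(4π²) = 9.82 × 2.580²/(4π²) = 1.66 m.

1.66 m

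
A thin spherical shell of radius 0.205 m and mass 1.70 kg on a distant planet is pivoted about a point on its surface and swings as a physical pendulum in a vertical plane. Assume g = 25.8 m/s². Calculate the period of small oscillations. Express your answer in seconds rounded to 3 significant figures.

0.723 s

I_cm = (2/3)mr² = 0.04763 kg·m². The pivot is at distance d = 0.205 m from the centre of mass.
By the parallel-axis theorem, I = I_cm + md² = 0.04763 + 0.07144 = 0.1191 kg·m².
T = 2π√(I/(mgd)) = 2π√(0.1191/(1.70 × 25.8 × 0.205)) = 0.723 s.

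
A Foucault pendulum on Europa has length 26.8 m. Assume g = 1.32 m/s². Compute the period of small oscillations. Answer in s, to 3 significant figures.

T = 2π√(L/g) = 2π√(26.8/1.32) = 2π × 4.506 = 28.3 s.

28.3 s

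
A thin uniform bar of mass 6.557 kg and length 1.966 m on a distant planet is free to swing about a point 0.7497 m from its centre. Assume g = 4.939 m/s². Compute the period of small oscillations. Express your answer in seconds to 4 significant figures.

For a physical pendulum T = 2π√(I/(mgd)), with d = 0.74970 m from pivot to centre of mass.
I_cm = mL²/12 = 6.557 × 1.966²/12 = 2.1120 kg·m²; I = I_cm + md² = 2.1120 + 6.557 × 0.74970² = 5.7973 kg·m².
T = 2π√(5.7973/(6.557 × 4.939 × 0.74970)) = 3.070 s.

3.070 s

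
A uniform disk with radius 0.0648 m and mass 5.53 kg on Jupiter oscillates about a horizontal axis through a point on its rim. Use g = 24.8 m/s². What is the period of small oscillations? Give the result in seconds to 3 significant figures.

I_cm = ½mr² = 0.01161 kg·m². The pivot is at distance d = 0.0648 m from the centre of mass.
By the parallel-axis theorem, I = I_cm + md² = 0.01161 + 0.02322 = 0.03483 kg·m².
T = 2π√(I/(mgd)) = 2π√(0.03483/(5.53 × 24.8 × 0.0648)) = 0.393 s.

0.393 s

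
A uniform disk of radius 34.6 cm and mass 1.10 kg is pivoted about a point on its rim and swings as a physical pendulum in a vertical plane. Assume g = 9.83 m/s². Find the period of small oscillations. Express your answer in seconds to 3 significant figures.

I_cm = ½mr² = 0.06584 kg·m². The pivot is at distance d = 0.346 m from the centre of mass.
By the parallel-axis theorem, I = I_cm + md² = 0.06584 + 0.1317 = 0.1975 kg·m².
T = 2π√(I/(mgd)) = 2π√(0.1975/(1.10 × 9.83 × 0.346)) = 1.44 s.

1.44 s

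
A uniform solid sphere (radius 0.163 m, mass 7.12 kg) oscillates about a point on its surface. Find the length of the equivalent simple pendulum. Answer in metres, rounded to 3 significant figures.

0.228 m

The equivalent simple-pendulum length is L_eq = I/(md), where I is about the pivot and d = 0.1630 m.
I_cm = (2/5)mR² = 0.07567 kg·m², so I = I_cm + md² = 0.07567 + 0.1892 = 0.2648 kg·m².
L_eq = 0.2648/(7.12 × 0.1630) = 0.228 m.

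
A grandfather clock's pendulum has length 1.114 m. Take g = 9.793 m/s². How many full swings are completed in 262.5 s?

123

T = 2π√(L/g) = 2π√(1.114/9.793) = 2.1192 s.
Number of complete oscillations = ⌊262.5/2.1192⌋ = ⌊123.87⌋ = 123.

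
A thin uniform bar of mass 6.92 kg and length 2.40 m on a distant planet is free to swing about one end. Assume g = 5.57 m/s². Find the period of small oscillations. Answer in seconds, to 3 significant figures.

3.37 s

For a physical pendulum T = 2π√(I/(mgd)), with d = 1.200 m from pivot to centre of mass.
I_cm = mL²/12 = 6.92 × 2.40²/12 = 3.322 kg·m²; I = I_cm + md² = 3.322 + 6.92 × 1.200² = 13.29 kg·m².
T = 2π√(13.29/(6.92 × 5.57 × 1.200)) = 3.37 s.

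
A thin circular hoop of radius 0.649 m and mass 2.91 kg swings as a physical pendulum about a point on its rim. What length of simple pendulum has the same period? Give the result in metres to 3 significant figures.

1.30 m

The equivalent simple-pendulum length is L_eq = I/(md), where I is about the pivot and d = 0.6490 m.
I_cm = mR² = 1.226 kg·m², so I = I_cm + md² = 1.226 + 1.226 = 2.451 kg·m².
L_eq = 2.451/(2.91 × 0.6490) = 1.30 m.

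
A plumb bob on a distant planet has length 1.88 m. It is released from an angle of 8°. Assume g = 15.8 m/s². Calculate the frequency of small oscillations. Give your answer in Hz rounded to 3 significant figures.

0.461 Hz

T = 2π√(L/g) = 2π√(1.88/15.8) = 2.167 s, so f = 1/T = 0.461 Hz.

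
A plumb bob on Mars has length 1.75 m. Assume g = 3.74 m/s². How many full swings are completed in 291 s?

T = 2π√(L/g) = 2π√(1.75/3.74) = 4.298 s.
Number of complete oscillations = ⌊291/4.298⌋ = ⌊67.71⌋ = 67.

67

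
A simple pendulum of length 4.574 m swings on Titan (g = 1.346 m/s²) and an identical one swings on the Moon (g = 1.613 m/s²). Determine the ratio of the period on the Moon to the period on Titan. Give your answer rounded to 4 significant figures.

T ∝ 1/√g, so T₂/T₁ = √(g₁/g₂) = √(1.346/1.613) = 0.9135.

0.9135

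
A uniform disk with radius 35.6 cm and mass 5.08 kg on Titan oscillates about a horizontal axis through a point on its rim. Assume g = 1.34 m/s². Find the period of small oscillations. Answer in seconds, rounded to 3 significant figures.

3.97 s

I_cm = ½mr² = 0.3219 kg·m². The pivot is at distance d = 0.356 m from the centre of mass.
By the parallel-axis theorem, I = I_cm + md² = 0.3219 + 0.6438 = 0.9657 kg·m².
T = 2π√(I/(mgd)) = 2π√(0.9657/(5.08 × 1.34 × 0.356)) = 3.97 s.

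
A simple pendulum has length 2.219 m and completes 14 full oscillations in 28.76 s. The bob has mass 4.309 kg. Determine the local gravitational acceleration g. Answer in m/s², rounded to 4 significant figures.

T = 28.76/14 = 2.0543 s.
From T = 2π√(L/g), g = 4π²L/T² = 4π² × 2.219/2.0543² = 20.76 m/s².

20.76 m/s²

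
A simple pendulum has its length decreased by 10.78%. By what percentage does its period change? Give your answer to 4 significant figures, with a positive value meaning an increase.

-5.544%

T ∝ √L, so T'/T = √(0.89220) = 0.94456.
Percentage change in T = (0.94456 − 1) × 100% = -5.544%.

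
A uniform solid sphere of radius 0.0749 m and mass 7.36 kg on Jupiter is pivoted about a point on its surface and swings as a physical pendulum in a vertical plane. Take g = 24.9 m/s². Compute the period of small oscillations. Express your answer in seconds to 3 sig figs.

0.408 s

I_cm = (2/5)mr² = 0.01652 kg·m². The pivot is at distance d = 0.0749 m from the centre of mass.
By the parallel-axis theorem, I = I_cm + md² = 0.01652 + 0.04129 = 0.05781 kg·m².
T = 2π√(I/(mgd)) = 2π√(0.05781/(7.36 × 24.9 × 0.0749)) = 0.408 s.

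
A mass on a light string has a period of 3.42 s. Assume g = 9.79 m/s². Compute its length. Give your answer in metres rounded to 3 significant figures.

From T = 2π√(L/g), L = gT²/(4π²) = 9.79 × 3.420²/(4π²) = 2.90 m.

2.90 m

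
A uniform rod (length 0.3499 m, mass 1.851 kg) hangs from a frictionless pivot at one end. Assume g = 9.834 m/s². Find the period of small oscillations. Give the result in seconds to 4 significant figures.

For a physical pendulum T = 2π√(I/(mgd)), with d = 0.17495 m from pivot to centre of mass.
I_cm = mL²/12 = 1.851 × 0.3499²/12 = 0.018885 kg·m²; I = I_cm + md² = 0.018885 + 1.851 × 0.17495² = 0.075539 kg·m².
T = 2π√(0.075539/(1.851 × 9.834 × 0.17495)) = 0.9677 s.

0.9677 s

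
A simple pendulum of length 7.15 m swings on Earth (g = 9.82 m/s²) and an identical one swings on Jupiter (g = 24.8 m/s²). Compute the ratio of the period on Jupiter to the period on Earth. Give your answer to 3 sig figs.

T ∝ 1/√g, so T₂/T₁ = √(g₁/g₂) = √(9.82/24.8) = 0.629.

0.629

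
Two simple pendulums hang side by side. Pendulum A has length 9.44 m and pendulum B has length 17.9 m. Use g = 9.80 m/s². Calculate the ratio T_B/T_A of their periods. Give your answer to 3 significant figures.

1.38

T ∝ √L, so T_B/T_A = √(L_B/L_A) = √(17.9/9.44) = 1.38.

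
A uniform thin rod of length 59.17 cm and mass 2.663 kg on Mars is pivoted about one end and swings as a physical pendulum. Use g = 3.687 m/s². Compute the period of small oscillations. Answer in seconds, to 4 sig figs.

2.055 s

For a physical pendulum T = 2π√(I/(mgd)), with d = 0.29585 m from pivot to centre of mass.
I_cm = mL²/12 = 2.663 × 0.5917²/12 = 0.077695 kg·m²; I = I_cm + md² = 0.077695 + 2.663 × 0.29585² = 0.31078 kg·m².
T = 2π√(0.31078/(2.663 × 3.687 × 0.29585)) = 2.055 s.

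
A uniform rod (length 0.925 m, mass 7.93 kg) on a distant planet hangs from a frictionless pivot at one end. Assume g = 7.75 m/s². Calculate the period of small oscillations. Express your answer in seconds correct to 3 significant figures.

1.77 s

For a physical pendulum T = 2π√(I/(mgd)), with d = 0.4625 m from pivot to centre of mass.
I_cm = mL²/12 = 7.93 × 0.925²/12 = 0.5654 kg·m²; I = I_cm + md² = 0.5654 + 7.93 × 0.4625² = 2.262 kg·m².
T = 2π√(2.262/(7.93 × 7.75 × 0.4625)) = 1.77 s.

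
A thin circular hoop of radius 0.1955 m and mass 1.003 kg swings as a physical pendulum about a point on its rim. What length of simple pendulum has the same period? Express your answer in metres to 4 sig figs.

The equivalent simple-pendulum length is L_eq = I/(md), where I is about the pivot and d = 0.19550 m.
I_cm = mR² = 0.038335 kg·m², so I = I_cm + md² = 0.038335 + 0.038335 = 0.076670 kg·m².
L_eq = 0.076670/(1.003 × 0.19550) = 0.3910 m.

0.3910 m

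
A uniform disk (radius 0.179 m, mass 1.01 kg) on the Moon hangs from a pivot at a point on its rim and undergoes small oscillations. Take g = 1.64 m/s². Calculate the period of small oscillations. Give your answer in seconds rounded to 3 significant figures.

2.54 s

I_cm = ½mr² = 0.01618 kg·m². The pivot is at distance d = 0.179 m from the centre of mass.
By the parallel-axis theorem, I = I_cm + md² = 0.01618 + 0.03236 = 0.04854 kg·m².
T = 2π√(I/(mgd)) = 2π√(0.04854/(1.01 × 1.64 × 0.179)) = 2.54 s.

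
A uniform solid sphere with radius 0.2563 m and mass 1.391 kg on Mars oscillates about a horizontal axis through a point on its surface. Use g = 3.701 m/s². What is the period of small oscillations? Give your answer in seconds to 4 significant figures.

I_cm = (2/5)mr² = 0.036550 kg·m². The pivot is at distance d = 0.2563 m from the centre of mass.
By the parallel-axis theorem, I = I_cm + md² = 0.036550 + 0.091374 = 0.12792 kg·m².
T = 2π√(I/(mgd)) = 2π√(0.12792/(1.391 × 3.701 × 0.2563)) = 1.956 s.

1.956 s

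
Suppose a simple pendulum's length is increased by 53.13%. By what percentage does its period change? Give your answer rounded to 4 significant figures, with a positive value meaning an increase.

T ∝ √L, so T'/T = √(1.5313) = 1.2375.
Percentage change in T = (1.2375 − 1) × 100% = 23.75%.

23.75%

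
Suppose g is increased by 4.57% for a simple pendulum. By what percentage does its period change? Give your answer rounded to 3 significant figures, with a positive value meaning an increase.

-2.21%

T ∝ 1/√g, so T'/T = 1/√(1.046) = 0.9779.
Percentage change in T = (0.9779 − 1) × 100% = -2.21%.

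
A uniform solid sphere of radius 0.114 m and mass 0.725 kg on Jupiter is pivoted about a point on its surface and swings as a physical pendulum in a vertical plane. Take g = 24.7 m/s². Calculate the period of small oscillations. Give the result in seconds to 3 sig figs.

0.505 s

I_cm = (2/5)mr² = 0.003769 kg·m². The pivot is at distance d = 0.114 m from the centre of mass.
By the parallel-axis theorem, I = I_cm + md² = 0.003769 + 0.009422 = 0.01319 kg·m².
T = 2π√(I/(mgd)) = 2π√(0.01319/(0.725 × 24.7 × 0.114)) = 0.505 s.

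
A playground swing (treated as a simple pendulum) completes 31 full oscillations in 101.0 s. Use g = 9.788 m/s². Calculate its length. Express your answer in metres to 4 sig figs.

2.632 m

T = 101.0/31 = 3.2581 s.
From T = 2π√(L/g), L = gT²/(4π²) = 9.788 × 3.2581²/(4π²) = 2.632 m.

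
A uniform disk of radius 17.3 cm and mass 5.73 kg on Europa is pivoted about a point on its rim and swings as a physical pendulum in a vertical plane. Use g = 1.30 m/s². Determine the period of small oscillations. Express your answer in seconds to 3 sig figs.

2.81 s

I_cm = ½mr² = 0.08575 kg·m². The pivot is at distance d = 0.173 m from the centre of mass.
By the parallel-axis theorem, I = I_cm + md² = 0.08575 + 0.1715 = 0.2572 kg·m².
T = 2π√(I/(mgd)) = 2π√(0.2572/(5.73 × 1.30 × 0.173)) = 2.81 s.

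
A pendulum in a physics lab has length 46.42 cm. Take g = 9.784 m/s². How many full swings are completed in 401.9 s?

T = 2π√(L/g) = 2π√(0.4642/9.784) = 1.3686 s.
Number of complete oscillations = ⌊401.9/1.3686⌋ = ⌊293.66⌋ = 293.

293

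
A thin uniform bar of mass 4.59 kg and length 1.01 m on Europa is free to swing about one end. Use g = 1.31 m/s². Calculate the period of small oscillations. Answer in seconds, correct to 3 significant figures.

For a physical pendulum T = 2π√(I/(mgd)), with d = 0.5050 m from pivot to centre of mass.
I_cm = mL²/12 = 4.59 × 1.01²/12 = 0.3902 kg·m²; I = I_cm + md² = 0.3902 + 4.59 × 0.5050² = 1.561 kg·m².
T = 2π√(1.561/(4.59 × 1.31 × 0.5050)) = 4.50 s.

4.50 s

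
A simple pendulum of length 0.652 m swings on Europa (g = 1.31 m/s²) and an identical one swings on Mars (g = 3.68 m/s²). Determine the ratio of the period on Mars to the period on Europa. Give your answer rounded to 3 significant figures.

T ∝ 1/√g, so T₂/T₁ = √(g₁/g₂) = √(1.31/3.68) = 0.597.

0.597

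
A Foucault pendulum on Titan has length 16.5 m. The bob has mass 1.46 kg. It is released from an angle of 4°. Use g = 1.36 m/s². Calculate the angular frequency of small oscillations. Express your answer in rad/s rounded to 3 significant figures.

ω = √(g/L) = √(1.36/16.5) = 0.287 rad/s.

0.287 rad/s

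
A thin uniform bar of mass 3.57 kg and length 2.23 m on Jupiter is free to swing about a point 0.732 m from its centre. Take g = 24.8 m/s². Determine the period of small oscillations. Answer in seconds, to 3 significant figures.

1.44 s

For a physical pendulum T = 2π√(I/(mgd)), with d = 0.7320 m from pivot to centre of mass.
I_cm = mL²/12 = 3.57 × 2.23²/12 = 1.479 kg·m²; I = I_cm + md² = 1.479 + 3.57 × 0.7320² = 3.392 kg·m².
T = 2π√(3.392/(3.57 × 24.8 × 0.7320)) = 1.44 s.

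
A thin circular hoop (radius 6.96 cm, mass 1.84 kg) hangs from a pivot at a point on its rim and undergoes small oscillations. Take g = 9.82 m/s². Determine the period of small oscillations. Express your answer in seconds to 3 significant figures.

I_cm = mr² = 0.008913 kg·m². The pivot is at distance d = 0.0696 m from the centre of mass.
By the parallel-axis theorem, I = I_cm + md² = 0.008913 + 0.008913 = 0.01783 kg·m².
T = 2π√(I/(mgd)) = 2π√(0.01783/(1.84 × 9.82 × 0.0696)) = 0.748 s.

0.748 s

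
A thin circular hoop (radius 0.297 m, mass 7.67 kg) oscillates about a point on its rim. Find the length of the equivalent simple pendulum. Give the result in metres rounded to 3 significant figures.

The equivalent simple-pendulum length is L_eq = I/(md), where I is about the pivot and d = 0.2970 m.
I_cm = mR² = 0.6766 kg·m², so I = I_cm + md² = 0.6766 + 0.6766 = 1.353 kg·m².
L_eq = 1.353/(7.67 × 0.2970) = 0.594 m.

0.594 m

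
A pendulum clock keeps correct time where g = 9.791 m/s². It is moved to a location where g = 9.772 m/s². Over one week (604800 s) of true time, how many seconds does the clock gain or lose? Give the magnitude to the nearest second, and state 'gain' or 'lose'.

The clock's period scales as T ∝ 1/√g, so T'/T = √(9.791/9.772) = 1.00097.
In 604800 s of true time the clock registers 604800/1.00097 = 604212.9 s, so it loses 587 s.

lose 587 s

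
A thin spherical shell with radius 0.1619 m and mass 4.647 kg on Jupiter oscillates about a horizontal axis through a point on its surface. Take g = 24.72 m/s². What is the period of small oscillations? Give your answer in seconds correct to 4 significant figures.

0.6565 s

I_cm = (2/3)mr² = 0.081204 kg·m². The pivot is at distance d = 0.1619 m from the centre of mass.
By the parallel-axis theorem, I = I_cm + md² = 0.081204 + 0.12181 = 0.20301 kg·m².
T = 2π√(I/(mgd)) = 2π√(0.20301/(4.647 × 24.72 × 0.1619)) = 0.6565 s.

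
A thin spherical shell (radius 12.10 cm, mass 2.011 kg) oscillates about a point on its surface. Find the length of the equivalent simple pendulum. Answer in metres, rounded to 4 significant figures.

0.2017 m

The equivalent simple-pendulum length is L_eq = I/(md), where I is about the pivot and d = 0.12100 m.
I_cm = (2/3)mR² = 0.019629 kg·m², so I = I_cm + md² = 0.019629 + 0.029443 = 0.049072 kg·m².
L_eq = 0.049072/(2.011 × 0.12100) = 0.2017 m.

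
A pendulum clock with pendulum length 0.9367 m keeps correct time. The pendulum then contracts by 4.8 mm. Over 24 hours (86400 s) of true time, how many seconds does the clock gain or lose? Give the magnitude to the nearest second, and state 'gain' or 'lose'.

gain 222 s

T ∝ √L, so T'/T = √(0.93190/0.9367) = 0.997435.
In 86400 s of true time the clock registers 86400/0.997435 = 86622.2 s, so it gains 222 s.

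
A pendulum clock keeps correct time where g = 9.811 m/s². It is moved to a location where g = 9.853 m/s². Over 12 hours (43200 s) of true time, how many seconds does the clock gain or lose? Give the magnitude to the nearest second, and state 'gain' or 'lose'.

gain 92 s

The clock's period scales as T ∝ 1/√g, so T'/T = √(9.811/9.853) = 0.997866.
In 43200 s of true time the clock registers 43200/0.997866 = 43292.4 s, so it gains 92 s.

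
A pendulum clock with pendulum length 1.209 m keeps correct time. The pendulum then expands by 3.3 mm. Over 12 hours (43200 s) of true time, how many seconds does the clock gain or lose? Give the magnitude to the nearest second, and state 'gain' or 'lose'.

T ∝ √L, so T'/T = √(1.21230/1.209) = 1.00136.
In 43200 s of true time the clock registers 43200/1.00136 = 43141.2 s, so it loses 59 s.

lose 59 s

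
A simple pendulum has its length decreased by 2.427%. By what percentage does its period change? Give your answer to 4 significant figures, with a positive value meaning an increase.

-1.221%

T ∝ √L, so T'/T = √(0.97573) = 0.98779.
Percentage change in T = (0.98779 − 1) × 100% = -1.221%.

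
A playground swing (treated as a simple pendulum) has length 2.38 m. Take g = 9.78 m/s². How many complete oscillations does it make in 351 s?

113

T = 2π√(L/g) = 2π√(2.38/9.78) = 3.100 s.
Number of complete oscillations = ⌊351/3.100⌋ = ⌊113.2⌋ = 113.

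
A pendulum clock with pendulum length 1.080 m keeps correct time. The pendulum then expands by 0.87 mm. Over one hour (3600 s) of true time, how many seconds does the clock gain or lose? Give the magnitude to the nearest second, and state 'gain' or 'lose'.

lose 1 s

T ∝ √L, so T'/T = √(1.08087/1.080) = 1.00040.
In 3600 s of true time the clock registers 3600/1.00040 = 3598.6 s, so it loses 1 s.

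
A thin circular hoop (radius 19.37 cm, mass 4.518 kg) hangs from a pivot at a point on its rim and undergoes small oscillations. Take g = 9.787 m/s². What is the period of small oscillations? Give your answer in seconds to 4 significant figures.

1.250 s

I_cm = mr² = 0.16951 kg·m². The pivot is at distance d = 0.1937 m from the centre of mass.
By the parallel-axis theorem, I = I_cm + md² = 0.16951 + 0.16951 = 0.33903 kg·m².
T = 2π√(I/(mgd)) = 2π√(0.33903/(4.518 × 9.787 × 0.1937)) = 1.250 s.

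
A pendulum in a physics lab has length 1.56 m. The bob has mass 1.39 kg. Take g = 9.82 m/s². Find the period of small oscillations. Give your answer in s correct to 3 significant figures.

2.50 s

T = 2π√(L/g) = 2π√(1.56/9.82) = 2π × 0.3986 = 2.50 s.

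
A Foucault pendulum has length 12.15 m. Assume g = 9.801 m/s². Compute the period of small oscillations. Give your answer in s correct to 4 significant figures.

T = 2π√(L/g) = 2π√(12.15/9.801) = 2π × 1.1134 = 6.996 s.

6.996 s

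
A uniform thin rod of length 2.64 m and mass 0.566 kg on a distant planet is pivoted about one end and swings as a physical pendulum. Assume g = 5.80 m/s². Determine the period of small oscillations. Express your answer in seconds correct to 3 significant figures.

For a physical pendulum T = 2π√(I/(mgd)), with d = 1.320 m from pivot to centre of mass.
I_cm = mL²/12 = 0.566 × 2.64²/12 = 0.3287 kg·m²; I = I_cm + md² = 0.3287 + 0.566 × 1.320² = 1.315 kg·m².
T = 2π√(1.315/(0.566 × 5.80 × 1.320)) = 3.46 s.

3.46 s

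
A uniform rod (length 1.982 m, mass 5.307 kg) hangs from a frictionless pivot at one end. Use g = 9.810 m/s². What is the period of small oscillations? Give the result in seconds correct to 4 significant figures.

For a physical pendulum T = 2π√(I/(mgd)), with d = 0.99100 m from pivot to centre of mass.
I_cm = mL²/12 = 5.307 × 1.982²/12 = 1.7373 kg·m²; I = I_cm + md² = 1.7373 + 5.307 × 0.99100² = 6.9492 kg·m².
T = 2π√(6.9492/(5.307 × 9.810 × 0.99100)) = 2.306 s.

2.306 s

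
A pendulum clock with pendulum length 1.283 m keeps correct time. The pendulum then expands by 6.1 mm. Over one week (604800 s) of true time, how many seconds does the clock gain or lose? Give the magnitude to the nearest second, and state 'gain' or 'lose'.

lose 1433 s

T ∝ √L, so T'/T = √(1.28910/1.283) = 1.00237.
In 604800 s of true time the clock registers 604800/1.00237 = 603367.4 s, so it loses 1433 s.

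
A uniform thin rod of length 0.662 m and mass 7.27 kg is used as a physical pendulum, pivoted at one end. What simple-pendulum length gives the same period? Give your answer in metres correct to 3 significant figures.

The equivalent simple-pendulum length is L_eq = I/(md), where I is about the pivot and d = 0.3310 m.
I_cm = (1/12)mL² = 0.2655 kg·m², so I = I_cm + md² = 0.2655 + 0.7965 = 1.062 kg·m².
L_eq = 1.062/(7.27 × 0.3310) = 0.441 m.

0.441 m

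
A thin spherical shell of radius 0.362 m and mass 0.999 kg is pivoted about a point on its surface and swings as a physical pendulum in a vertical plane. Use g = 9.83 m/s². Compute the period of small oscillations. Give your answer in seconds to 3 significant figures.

I_cm = (2/3)mr² = 0.08728 kg·m². The pivot is at distance d = 0.362 m from the centre of mass.
By the parallel-axis theorem, I = I_cm + md² = 0.08728 + 0.1309 = 0.2182 kg·m².
T = 2π√(I/(mgd)) = 2π√(0.2182/(0.999 × 9.83 × 0.362)) = 1.56 s.

1.56 s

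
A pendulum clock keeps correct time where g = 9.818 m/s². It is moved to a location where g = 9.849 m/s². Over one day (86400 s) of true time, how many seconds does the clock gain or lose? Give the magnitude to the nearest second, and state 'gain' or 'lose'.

gain 136 s

The clock's period scales as T ∝ 1/√g, so T'/T = √(9.818/9.849) = 0.998425.
In 86400 s of true time the clock registers 86400/0.998425 = 86536.3 s, so it gains 136 s.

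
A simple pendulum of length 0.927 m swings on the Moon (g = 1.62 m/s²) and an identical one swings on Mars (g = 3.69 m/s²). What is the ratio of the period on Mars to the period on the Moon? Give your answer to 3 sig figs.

T ∝ 1/√g, so T₂/T₁ = √(g₁/g₂) = √(1.62/3.69) = 0.663.

0.663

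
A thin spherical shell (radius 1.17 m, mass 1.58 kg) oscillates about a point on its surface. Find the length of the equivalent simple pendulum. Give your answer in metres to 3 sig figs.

The equivalent simple-pendulum length is L_eq = I/(md), where I is about the pivot and d = 1.170 m.
I_cm = (2/3)mR² = 1.442 kg·m², so I = I_cm + md² = 1.442 + 2.163 = 3.605 kg·m².
L_eq = 3.605/(1.58 × 1.170) = 1.95 m.

1.95 m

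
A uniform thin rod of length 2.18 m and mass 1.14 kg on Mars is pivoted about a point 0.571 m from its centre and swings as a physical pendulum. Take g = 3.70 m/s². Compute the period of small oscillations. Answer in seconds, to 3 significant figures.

3.67 s

For a physical pendulum T = 2π√(I/(mgd)), with d = 0.5710 m from pivot to centre of mass.
I_cm = mL²/12 = 1.14 × 2.18²/12 = 0.4515 kg·m²; I = I_cm + md² = 0.4515 + 1.14 × 0.5710² = 0.8232 kg·m².
T = 2π√(0.8232/(1.14 × 3.70 × 0.5710)) = 3.67 s.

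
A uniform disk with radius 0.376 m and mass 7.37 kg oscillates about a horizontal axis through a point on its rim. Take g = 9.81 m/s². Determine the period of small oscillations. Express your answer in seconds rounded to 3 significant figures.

1.51 s

I_cm = ½mr² = 0.5210 kg·m². The pivot is at distance d = 0.376 m from the centre of mass.
By the parallel-axis theorem, I = I_cm + md² = 0.5210 + 1.042 = 1.563 kg·m².
T = 2π√(I/(mgd)) = 2π√(1.563/(7.37 × 9.81 × 0.376)) = 1.51 s.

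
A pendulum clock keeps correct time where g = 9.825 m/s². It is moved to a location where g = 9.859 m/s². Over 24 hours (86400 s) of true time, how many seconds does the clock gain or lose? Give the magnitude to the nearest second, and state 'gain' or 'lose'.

The clock's period scales as T ∝ 1/√g, so T'/T = √(9.825/9.859) = 0.998274.
In 86400 s of true time the clock registers 86400/0.998274 = 86549.4 s, so it gains 149 s.

gain 149 s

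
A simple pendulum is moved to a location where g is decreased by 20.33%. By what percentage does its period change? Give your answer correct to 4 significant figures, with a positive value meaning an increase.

12.03%

T ∝ 1/√g, so T'/T = 1/√(0.79670) = 1.1203.
Percentage change in T = (1.1203 − 1) × 100% = 12.03%.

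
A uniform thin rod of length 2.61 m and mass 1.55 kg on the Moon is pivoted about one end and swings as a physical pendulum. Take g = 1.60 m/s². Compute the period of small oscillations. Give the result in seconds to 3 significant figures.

6.55 s

For a physical pendulum T = 2π√(I/(mgd)), with d = 1.305 m from pivot to centre of mass.
I_cm = mL²/12 = 1.55 × 2.61²/12 = 0.8799 kg·m²; I = I_cm + md² = 0.8799 + 1.55 × 1.305² = 3.520 kg·m².
T = 2π√(3.520/(1.55 × 1.60 × 1.305)) = 6.55 s.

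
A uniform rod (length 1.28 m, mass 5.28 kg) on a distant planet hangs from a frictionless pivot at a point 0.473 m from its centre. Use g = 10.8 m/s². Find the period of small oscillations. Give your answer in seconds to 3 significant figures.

1.67 s

For a physical pendulum T = 2π√(I/(mgd)), with d = 0.4730 m from pivot to centre of mass.
I_cm = mL²/12 = 5.28 × 1.28²/12 = 0.7209 kg·m²; I = I_cm + md² = 0.7209 + 5.28 × 0.4730² = 1.902 kg·m².
T = 2π√(1.902/(5.28 × 10.8 × 0.4730)) = 1.67 s.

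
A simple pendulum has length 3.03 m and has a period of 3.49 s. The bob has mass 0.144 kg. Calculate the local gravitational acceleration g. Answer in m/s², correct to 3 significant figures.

9.82 m/s²

From T = 2π√(L/g), g = 4π²L/T² = 4π² × 3.03/3.490² = 9.82 m/s².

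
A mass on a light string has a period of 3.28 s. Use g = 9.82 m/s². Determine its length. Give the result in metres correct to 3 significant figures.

From T = 2π√(L/g), L = gT²/(4π²) = 9.82 × 3.280²/(4π²) = 2.68 m.

2.68 m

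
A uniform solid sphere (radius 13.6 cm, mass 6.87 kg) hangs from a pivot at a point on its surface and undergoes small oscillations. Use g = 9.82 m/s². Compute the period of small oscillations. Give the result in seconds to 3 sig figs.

0.875 s

I_cm = (2/5)mr² = 0.05083 kg·m². The pivot is at distance d = 0.136 m from the centre of mass.
By the parallel-axis theorem, I = I_cm + md² = 0.05083 + 0.1271 = 0.1779 kg·m².
T = 2π√(I/(mgd)) = 2π√(0.1779/(6.87 × 9.82 × 0.136)) = 0.875 s.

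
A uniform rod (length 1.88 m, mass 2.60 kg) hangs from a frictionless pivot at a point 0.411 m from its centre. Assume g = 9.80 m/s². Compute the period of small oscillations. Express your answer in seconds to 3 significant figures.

2.13 s

For a physical pendulum T = 2π√(I/(mgd)), with d = 0.4110 m from pivot to centre of mass.
I_cm = mL²/12 = 2.60 × 1.88²/12 = 0.7658 kg·m²; I = I_cm + md² = 0.7658 + 2.60 × 0.4110² = 1.205 kg·m².
T = 2π√(1.205/(2.60 × 9.80 × 0.4110)) = 2.13 s.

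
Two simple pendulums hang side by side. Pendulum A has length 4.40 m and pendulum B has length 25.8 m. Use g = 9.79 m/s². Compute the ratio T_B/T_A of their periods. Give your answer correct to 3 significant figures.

2.42

T ∝ √L, so T_B/T_A = √(L_B/L_A) = √(25.8/4.40) = 2.42.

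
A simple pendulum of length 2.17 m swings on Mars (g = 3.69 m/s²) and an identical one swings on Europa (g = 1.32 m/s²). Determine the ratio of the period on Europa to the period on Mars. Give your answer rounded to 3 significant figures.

1.67

T ∝ 1/√g, so T₂/T₁ = √(g₁/g₂) = √(3.69/1.32) = 1.67.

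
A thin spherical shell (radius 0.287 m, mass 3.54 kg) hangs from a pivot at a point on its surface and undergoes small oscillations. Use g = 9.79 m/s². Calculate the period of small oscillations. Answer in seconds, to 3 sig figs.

1.39 s

I_cm = (2/3)mr² = 0.1944 kg·m². The pivot is at distance d = 0.287 m from the centre of mass.
By the parallel-axis theorem, I = I_cm + md² = 0.1944 + 0.2916 = 0.4860 kg·m².
T = 2π√(I/(mgd)) = 2π√(0.4860/(3.54 × 9.79 × 0.287)) = 1.39 s.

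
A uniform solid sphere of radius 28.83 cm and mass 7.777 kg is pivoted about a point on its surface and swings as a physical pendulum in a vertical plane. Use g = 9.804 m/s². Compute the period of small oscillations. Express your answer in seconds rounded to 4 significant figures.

1.275 s

I_cm = (2/5)mr² = 0.25856 kg·m². The pivot is at distance d = 0.2883 m from the centre of mass.
By the parallel-axis theorem, I = I_cm + md² = 0.25856 + 0.64640 = 0.90496 kg·m².
T = 2π√(I/(mgd)) = 2π√(0.90496/(7.777 × 9.804 × 0.2883)) = 1.275 s.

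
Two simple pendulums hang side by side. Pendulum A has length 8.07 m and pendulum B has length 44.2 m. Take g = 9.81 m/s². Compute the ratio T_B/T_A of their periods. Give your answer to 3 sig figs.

2.34

T ∝ √L, so T_B/T_A = √(L_B/L_A) = √(44.2/8.07) = 2.34.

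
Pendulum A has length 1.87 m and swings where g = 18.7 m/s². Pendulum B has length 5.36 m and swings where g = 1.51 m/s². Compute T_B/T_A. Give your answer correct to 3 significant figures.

T = 2π√(L/g), so T_B/T_A = √((L_B/g_B)/(L_A/g_A)) = √((5.36/1.51)/(1.87/18.7)) = 5.96.

5.96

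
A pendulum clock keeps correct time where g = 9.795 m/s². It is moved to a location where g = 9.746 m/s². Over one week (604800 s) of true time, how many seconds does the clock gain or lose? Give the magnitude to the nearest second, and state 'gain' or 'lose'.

lose 1515 s

The clock's period scales as T ∝ 1/√g, so T'/T = √(9.795/9.746) = 1.00251.
In 604800 s of true time the clock registers 604800/1.00251 = 603285.3 s, so it loses 1515 s.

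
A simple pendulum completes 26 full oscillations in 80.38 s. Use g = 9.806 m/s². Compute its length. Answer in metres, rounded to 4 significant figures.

T = 80.38/26 = 3.0915 s.
From T = 2π√(L/g), L = gT²/(4π²) = 9.806 × 3.0915²/(4π²) = 2.374 m.

2.374 m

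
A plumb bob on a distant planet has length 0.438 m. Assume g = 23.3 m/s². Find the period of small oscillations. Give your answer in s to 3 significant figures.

T = 2π√(L/g) = 2π√(0.438/23.3) = 2π × 0.1371 = 0.861 s.

0.861 s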